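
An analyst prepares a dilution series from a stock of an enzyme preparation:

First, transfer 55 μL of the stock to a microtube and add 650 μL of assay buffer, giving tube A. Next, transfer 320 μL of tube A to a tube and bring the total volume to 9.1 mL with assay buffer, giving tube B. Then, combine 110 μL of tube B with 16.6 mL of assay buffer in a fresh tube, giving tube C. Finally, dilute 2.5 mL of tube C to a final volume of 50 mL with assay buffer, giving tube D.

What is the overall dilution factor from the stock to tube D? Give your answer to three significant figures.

Step 1: 55 μL + 650 μL = 705 μL total → factor 705/55 = 12.818
Step 2: 320 μL brought to 9.1 mL → factor 9100/320 = 28.438
Step 3: 110 μL + 16.6 mL = 16710 μL total → factor 16710/110 = 151.91
Step 4: 2.5 mL brought to 50 mL → factor 50/2.5 = 20
Overall dilution factor = 12.818 × 28.438 × 151.91 × 20 = 1.1075 × 10^6

1.11 × 10^6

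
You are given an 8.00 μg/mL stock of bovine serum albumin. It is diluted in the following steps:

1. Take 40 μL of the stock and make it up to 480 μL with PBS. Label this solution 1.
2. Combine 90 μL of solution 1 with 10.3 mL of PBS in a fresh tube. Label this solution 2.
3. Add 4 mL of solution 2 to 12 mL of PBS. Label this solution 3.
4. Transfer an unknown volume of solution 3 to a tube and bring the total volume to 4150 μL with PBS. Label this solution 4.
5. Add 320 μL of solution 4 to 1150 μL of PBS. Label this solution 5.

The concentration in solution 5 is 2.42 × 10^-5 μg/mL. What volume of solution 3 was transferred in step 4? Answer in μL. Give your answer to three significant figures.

Step 1: 40 μL brought to 480 μL → factor 480/40 = 12
Step 2: 90 μL + 10.3 mL = 10390 μL total → factor 10390/90 = 115.44
Step 3: 4 mL + 12 mL = 16 mL total → factor 16/4 = 4
Step 4: v brought to 4150 μL → factor = 4150 μL/v
Step 5: 320 μL + 1150 μL = 1470 μL total → factor 1470/320 = 4.5938
Product of known-step factors = 25456
Overall factor = 8.00 μg/mL / (2.42 × 10^-5 μg/mL) = 3.3058 × 10^5
Step-4 factor = 3.3058 × 10^5 / 25456 = 12.987
v = 4150 μL / 12.987 = 320 μL

320 μL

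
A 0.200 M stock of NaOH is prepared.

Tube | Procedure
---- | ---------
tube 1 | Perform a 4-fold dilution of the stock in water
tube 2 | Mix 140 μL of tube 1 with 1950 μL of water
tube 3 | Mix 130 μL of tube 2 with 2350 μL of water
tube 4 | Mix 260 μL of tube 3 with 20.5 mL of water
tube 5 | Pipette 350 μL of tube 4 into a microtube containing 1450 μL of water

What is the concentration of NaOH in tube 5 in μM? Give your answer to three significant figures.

Step 1: 4-fold → factor 4
Step 2: 140 μL + 1950 μL = 2090 μL total → factor 2090/140 = 14.929
Step 3: 130 μL + 2350 μL = 2480 μL total → factor 2480/130 = 19.077
Step 4: 260 μL + 20.5 mL = 20760 μL total → factor 20760/260 = 79.846
Step 5: 350 μL + 1450 μL = 1800 μL total → factor 1800/350 = 5.1429
Overall dilution factor = 4 × 14.929 × 19.077 × 79.846 × 5.1429 = 4.6778 × 10^5
Final = 0.200 M / 4.6778 × 10^5 = 4.275 × 10^-7 M = 0.428 μM

0.428 μM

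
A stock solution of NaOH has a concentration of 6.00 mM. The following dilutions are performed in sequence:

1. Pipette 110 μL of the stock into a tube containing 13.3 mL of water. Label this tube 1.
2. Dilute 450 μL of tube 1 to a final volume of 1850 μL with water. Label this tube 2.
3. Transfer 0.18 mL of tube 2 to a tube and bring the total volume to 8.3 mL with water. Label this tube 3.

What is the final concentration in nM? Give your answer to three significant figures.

Step 1: 110 μL + 13.3 mL = 13410 μL total → factor 13410/110 = 121.91
Step 2: 450 μL brought to 1850 μL → factor 1850/450 = 4.1111
Step 3: 0.18 mL brought to 8.3 mL → factor 8.3/0.18 = 46.111
Overall dilution factor = 121.91 × 4.1111 × 46.111 = 23110
Final = 6.00 mM / 23110 = 0.0002596 mM = 260 nM

260 nM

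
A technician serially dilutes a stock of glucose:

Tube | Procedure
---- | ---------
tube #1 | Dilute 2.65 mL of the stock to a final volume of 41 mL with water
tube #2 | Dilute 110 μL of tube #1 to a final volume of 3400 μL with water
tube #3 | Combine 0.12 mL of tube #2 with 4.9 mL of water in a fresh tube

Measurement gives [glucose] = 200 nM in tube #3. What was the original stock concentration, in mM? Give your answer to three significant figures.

Step 1: 2.65 mL brought to 41 mL → factor 41/2.65 = 15.472
Step 2: 110 μL brought to 3400 μL → factor 3400/110 = 30.909
Step 3: 0.12 mL + 4.9 mL = 5.02 mL total → factor 5.02/0.12 = 41.833
Overall dilution factor = 15.472 × 30.909 × 41.833 = 20005
Stock = 200 nM × 20005 = 4.001 × 10^6 nM = 4.00 mM

4.00 mM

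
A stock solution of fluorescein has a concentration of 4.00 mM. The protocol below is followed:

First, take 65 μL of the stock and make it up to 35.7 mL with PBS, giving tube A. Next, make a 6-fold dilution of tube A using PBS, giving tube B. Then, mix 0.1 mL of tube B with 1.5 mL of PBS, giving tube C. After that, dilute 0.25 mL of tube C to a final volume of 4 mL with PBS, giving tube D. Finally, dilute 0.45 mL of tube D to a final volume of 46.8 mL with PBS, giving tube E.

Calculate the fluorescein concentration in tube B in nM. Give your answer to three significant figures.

1.21 × 10^3 nM

Step 1: 65 μL brought to 35.7 mL → factor 35700/65 = 549.23
Step 2: 6-fold → factor 6
Dilution factor through tube B = 549.23 × 6 = 3295.4
[tube B] = 4.00 mM / 3295.4 = 0.001214 mM = 1.21 × 10^3 nM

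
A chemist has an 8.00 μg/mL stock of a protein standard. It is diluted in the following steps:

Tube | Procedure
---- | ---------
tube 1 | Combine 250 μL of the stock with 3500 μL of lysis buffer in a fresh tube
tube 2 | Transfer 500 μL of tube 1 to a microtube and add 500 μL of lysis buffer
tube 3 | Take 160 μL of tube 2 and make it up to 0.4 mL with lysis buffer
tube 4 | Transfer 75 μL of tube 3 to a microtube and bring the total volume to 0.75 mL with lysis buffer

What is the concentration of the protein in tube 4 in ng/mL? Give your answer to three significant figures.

10.7 ng/mL

Step 1: 250 μL + 3500 μL = 3750 μL total → factor 3750/250 = 15
Step 2: 500 μL + 500 μL = 1000 μL total → factor 1000/500 = 2
Step 3: 160 μL brought to 0.4 mL → factor 400/160 = 2.5
Step 4: 75 μL brought to 0.75 mL → factor 750/75 = 10
Overall dilution factor = 15 × 2 × 2.5 × 10 = 750
Final = 8.00 μg/mL / 750 = 0.01067 μg/mL = 10.7 ng/mL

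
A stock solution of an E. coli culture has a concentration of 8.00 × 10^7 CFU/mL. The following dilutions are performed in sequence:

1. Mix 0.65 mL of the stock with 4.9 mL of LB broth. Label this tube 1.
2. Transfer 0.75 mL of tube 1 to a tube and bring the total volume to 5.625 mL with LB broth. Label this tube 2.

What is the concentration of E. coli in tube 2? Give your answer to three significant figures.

1.25 × 10^6 CFU/mL

Step 1: 0.65 mL + 4.9 mL = 5.55 mL total → factor 5.55/0.65 = 8.5385
Step 2: 0.75 mL brought to 5.625 mL → factor 5.625/0.75 = 7.5
Overall dilution factor = 8.5385 × 7.5 = 64.038
Final = 8.00 × 10^7 CFU/mL / 64.038 = 1.25 × 10^6 CFU/mL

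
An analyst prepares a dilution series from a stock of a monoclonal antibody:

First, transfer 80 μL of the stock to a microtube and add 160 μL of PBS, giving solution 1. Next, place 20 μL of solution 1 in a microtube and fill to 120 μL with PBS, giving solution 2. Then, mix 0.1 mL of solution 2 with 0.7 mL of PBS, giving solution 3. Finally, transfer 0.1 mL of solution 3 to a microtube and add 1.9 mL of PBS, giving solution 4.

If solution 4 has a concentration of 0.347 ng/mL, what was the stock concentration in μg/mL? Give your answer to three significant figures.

0.999 μg/mL

Step 1: 80 μL + 160 μL = 240 μL total → factor 240/80 = 3
Step 2: 20 μL brought to 120 μL → factor 120/20 = 6
Step 3: 0.1 mL + 0.7 mL = 0.8 mL total → factor 0.8/0.1 = 8
Step 4: 0.1 mL + 1.9 mL = 2 mL total → factor 2/0.1 = 20
Overall dilution factor = 3 × 6 × 8 × 20 = 2880
Stock = 0.347 ng/mL × 2880 = 999.4 ng/mL = 0.999 μg/mL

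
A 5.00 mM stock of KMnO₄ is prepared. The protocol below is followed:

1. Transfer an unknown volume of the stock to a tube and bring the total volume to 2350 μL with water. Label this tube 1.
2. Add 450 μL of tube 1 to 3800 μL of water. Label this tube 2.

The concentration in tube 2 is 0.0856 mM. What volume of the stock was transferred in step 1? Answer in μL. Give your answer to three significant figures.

380 μL

Step 1: v brought to 2350 μL → factor = 2350 μL/v
Step 2: 450 μL + 3800 μL = 4250 μL total → factor 4250/450 = 9.4444
Product of known-step factors = 9.4444
Overall factor = 5.00 mM / (0.0856 mM) = 58.411
Step-1 factor = 58.411 / 9.4444 = 6.1847
v = 2350 μL / 6.1847 = 380 μL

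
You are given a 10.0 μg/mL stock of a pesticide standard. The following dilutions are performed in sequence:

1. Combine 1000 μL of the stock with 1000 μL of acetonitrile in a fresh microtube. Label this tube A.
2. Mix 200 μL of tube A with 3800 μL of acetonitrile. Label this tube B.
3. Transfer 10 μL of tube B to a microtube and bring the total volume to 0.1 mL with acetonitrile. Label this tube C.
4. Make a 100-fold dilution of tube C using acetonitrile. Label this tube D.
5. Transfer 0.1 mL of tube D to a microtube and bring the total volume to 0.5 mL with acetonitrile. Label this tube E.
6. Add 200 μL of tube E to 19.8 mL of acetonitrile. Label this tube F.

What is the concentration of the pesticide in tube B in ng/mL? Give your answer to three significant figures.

Step 1: 1000 μL + 1000 μL = 2000 μL total → factor 2000/1000 = 2
Step 2: 200 μL + 3800 μL = 4000 μL total → factor 4000/200 = 20
Dilution factor through tube B = 2 × 20 = 40
[tube B] = 10.0 μg/mL / 40 = 0.2500 μg/mL = 250 ng/mL

250 ng/mL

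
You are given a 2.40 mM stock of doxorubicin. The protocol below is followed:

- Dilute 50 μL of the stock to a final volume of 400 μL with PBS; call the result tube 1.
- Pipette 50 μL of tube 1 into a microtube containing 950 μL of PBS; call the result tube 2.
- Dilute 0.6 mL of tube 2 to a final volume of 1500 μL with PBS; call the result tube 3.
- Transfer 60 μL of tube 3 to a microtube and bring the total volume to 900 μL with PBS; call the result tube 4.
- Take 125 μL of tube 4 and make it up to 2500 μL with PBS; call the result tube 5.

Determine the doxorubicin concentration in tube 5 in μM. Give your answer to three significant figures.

0.0200 μM

Step 1: 50 μL brought to 400 μL → factor 400/50 = 8
Step 2: 50 μL + 950 μL = 1000 μL total → factor 1000/50 = 20
Step 3: 0.6 mL brought to 1500 μL → factor 1.5/0.6 = 2.5
Step 4: 60 μL brought to 900 μL → factor 900/60 = 15
Step 5: 125 μL brought to 2500 μL → factor 2500/125 = 20
Overall dilution factor = 8 × 20 × 2.5 × 15 × 20 = 1.2 × 10^5
Final = 2.40 mM / 1.2 × 10^5 = 2.000 × 10^-5 mM = 0.0200 μM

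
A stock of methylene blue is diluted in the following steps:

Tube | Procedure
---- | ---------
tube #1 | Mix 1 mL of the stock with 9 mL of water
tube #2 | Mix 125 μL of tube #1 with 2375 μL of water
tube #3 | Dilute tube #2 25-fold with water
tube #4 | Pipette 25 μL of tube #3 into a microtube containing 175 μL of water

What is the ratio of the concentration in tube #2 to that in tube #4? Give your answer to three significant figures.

Step 1: 1 mL + 9 mL = 10 mL total → factor 10/1 = 10
Step 2: 125 μL + 2375 μL = 2500 μL total → factor 2500/125 = 20
Step 3: 25-fold → factor 25
Step 4: 25 μL + 175 μL = 200 μL total → factor 200/25 = 8
Dilution factor to tube #2 = 200; to tube #4 = 40000
[tube #2]/[tube #4] = (factor to tube #4)/(factor to tube #2) = 40000/200 = 200

200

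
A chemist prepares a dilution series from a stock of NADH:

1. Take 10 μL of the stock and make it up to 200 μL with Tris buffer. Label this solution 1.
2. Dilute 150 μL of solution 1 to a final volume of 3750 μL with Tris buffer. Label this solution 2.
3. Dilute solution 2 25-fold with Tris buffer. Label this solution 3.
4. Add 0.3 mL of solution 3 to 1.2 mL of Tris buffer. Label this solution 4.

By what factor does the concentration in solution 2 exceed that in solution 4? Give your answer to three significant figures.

Step 1: 10 μL brought to 200 μL → factor 200/10 = 20
Step 2: 150 μL brought to 3750 μL → factor 3750/150 = 25
Step 3: 25-fold → factor 25
Step 4: 0.3 mL + 1.2 mL = 1.5 mL total → factor 1.5/0.3 = 5
Dilution factor to solution 2 = 500; to solution 4 = 62500
[solution 2]/[solution 4] = (factor to solution 4)/(factor to solution 2) = 62500/500 = 125

125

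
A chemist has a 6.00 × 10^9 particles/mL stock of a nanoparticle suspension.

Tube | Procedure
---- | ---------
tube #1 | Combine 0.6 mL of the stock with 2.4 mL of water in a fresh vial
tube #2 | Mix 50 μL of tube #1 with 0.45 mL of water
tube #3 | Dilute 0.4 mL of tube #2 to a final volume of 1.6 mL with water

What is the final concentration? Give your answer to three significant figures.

Step 1: 0.6 mL + 2.4 mL = 3 mL total → factor 3/0.6 = 5
Step 2: 50 μL + 0.45 mL = 500 μL total → factor 500/50 = 10
Step 3: 0.4 mL brought to 1.6 mL → factor 1.6/0.4 = 4
Overall dilution factor = 5 × 10 × 4 = 200
Final = 6.00 × 10^9 particles/mL / 200 = 3.00 × 10^7 particles/mL

3.00 × 10^7 particles/mL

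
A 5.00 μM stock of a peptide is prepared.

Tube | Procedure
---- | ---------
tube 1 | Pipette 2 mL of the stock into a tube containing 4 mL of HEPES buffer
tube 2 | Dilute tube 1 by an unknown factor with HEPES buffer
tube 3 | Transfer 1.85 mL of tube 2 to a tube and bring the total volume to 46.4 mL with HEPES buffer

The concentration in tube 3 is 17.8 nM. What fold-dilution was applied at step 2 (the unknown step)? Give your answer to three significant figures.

3.73-fold

Step 1: 2 mL + 4 mL = 6 mL total → factor 6/2 = 3
Step 2: unknown factor x
Step 3: 1.85 mL brought to 46.4 mL → factor 46.4/1.85 = 25.081
Product of known-step factors = 75.243
Overall factor = 5.00 μM / (17.8 nM) = 280.9
x = 280.9 / 75.243 = 3.73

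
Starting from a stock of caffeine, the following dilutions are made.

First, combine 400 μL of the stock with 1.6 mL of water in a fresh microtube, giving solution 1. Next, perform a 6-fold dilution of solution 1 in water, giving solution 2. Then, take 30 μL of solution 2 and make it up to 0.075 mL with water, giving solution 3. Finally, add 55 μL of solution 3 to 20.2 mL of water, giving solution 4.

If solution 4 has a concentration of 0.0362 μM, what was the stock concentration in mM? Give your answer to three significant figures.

Step 1: 400 μL + 1.6 mL = 2000 μL total → factor 2000/400 = 5
Step 2: 6-fold → factor 6
Step 3: 30 μL brought to 0.075 mL → factor 75/30 = 2.5
Step 4: 55 μL + 20.2 mL = 20255 μL total → factor 20255/55 = 368.27
Overall dilution factor = 5 × 6 × 2.5 × 368.27 = 27620
Stock = 0.0362 μM × 27620 = 999.9 μM = 1.00 mM

1.00 mM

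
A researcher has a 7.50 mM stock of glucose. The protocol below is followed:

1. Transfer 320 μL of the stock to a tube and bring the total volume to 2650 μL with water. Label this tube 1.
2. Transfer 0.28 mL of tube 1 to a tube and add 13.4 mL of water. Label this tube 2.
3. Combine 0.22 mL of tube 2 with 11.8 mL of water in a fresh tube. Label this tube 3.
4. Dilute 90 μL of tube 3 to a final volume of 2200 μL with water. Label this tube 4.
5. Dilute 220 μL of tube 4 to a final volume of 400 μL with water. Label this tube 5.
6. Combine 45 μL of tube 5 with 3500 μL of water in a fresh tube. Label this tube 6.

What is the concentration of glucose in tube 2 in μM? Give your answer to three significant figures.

Step 1: 320 μL brought to 2650 μL → factor 2650/320 = 8.2812
Step 2: 0.28 mL + 13.4 mL = 13.68 mL total → factor 13.68/0.28 = 48.857
Dilution factor through tube 2 = 8.2812 × 48.857 = 404.6
[tube 2] = 7.50 mM / 404.6 = 0.01854 mM = 18.5 μM

18.5 μM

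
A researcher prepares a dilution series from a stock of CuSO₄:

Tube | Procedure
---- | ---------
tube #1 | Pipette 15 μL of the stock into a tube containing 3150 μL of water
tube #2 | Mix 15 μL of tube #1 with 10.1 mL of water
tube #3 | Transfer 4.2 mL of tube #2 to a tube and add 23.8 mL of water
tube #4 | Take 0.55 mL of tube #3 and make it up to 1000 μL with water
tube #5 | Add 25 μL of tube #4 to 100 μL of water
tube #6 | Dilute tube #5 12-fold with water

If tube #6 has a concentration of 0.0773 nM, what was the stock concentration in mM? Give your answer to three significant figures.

8.00 mM

Step 1: 15 μL + 3150 μL = 3165 μL total → factor 3165/15 = 211
Step 2: 15 μL + 10.1 mL = 10115 μL total → factor 10115/15 = 674.33
Step 3: 4.2 mL + 23.8 mL = 28 mL total → factor 28/4.2 = 6.6667
Step 4: 0.55 mL brought to 1000 μL → factor 1/0.55 = 1.8182
Step 5: 25 μL + 100 μL = 125 μL total → factor 125/25 = 5
Step 6: 12-fold → factor 12
Overall dilution factor = 211 × 674.33 × 6.6667 × 1.8182 × 5 × 12 = 1.0348 × 10^8
Stock = 0.0773 nM × 1.0348 × 10^8 = 7.999 × 10^6 nM = 8.00 mM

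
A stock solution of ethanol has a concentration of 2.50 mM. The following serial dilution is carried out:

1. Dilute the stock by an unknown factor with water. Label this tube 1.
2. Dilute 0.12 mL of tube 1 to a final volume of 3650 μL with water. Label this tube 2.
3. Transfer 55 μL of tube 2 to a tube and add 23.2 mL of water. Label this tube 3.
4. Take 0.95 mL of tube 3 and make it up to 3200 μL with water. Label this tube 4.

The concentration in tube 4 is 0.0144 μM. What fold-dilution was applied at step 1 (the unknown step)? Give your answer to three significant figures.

4.01-fold

Step 1: unknown factor x
Step 2: 0.12 mL brought to 3650 μL → factor 3.65/0.12 = 30.417
Step 3: 55 μL + 23.2 mL = 23255 μL total → factor 23255/55 = 422.82
Step 4: 0.95 mL brought to 3200 μL → factor 3.2/0.95 = 3.3684
Product of known-step factors = 43320
Overall factor = 2.50 mM / (0.0144 μM) = 1.7361 × 10^5
x = 1.7361 × 10^5 / 43320 = 4.01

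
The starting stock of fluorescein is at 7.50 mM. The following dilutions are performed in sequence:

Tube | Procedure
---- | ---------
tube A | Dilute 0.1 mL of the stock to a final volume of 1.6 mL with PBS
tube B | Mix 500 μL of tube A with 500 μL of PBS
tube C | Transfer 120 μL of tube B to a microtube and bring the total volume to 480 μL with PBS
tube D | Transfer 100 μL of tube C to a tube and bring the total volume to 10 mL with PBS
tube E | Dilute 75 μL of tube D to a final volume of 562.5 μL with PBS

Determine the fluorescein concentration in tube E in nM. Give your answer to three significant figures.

Step 1: 0.1 mL brought to 1.6 mL → factor 1.6/0.1 = 16
Step 2: 500 μL + 500 μL = 1000 μL total → factor 1000/500 = 2
Step 3: 120 μL brought to 480 μL → factor 480/120 = 4
Step 4: 100 μL brought to 10 mL → factor 10000/100 = 100
Step 5: 75 μL brought to 562.5 μL → factor 562.5/75 = 7.5
Overall dilution factor = 16 × 2 × 4 × 100 × 7.5 = 96000
Final = 7.50 mM / 96000 = 7.813 × 10^-5 mM = 78.1 nM

78.1 nM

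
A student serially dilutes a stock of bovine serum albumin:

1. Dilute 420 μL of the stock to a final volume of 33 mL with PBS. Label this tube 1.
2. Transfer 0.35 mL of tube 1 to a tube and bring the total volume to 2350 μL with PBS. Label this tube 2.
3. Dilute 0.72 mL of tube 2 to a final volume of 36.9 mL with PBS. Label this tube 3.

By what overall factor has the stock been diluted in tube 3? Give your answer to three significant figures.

2.70 × 10^4

Step 1: 420 μL brought to 33 mL → factor 33000/420 = 78.571
Step 2: 0.35 mL brought to 2350 μL → factor 2.35/0.35 = 6.7143
Step 3: 0.72 mL brought to 36.9 mL → factor 36.9/0.72 = 51.25
Overall dilution factor = 78.571 × 6.7143 × 51.25 = 27037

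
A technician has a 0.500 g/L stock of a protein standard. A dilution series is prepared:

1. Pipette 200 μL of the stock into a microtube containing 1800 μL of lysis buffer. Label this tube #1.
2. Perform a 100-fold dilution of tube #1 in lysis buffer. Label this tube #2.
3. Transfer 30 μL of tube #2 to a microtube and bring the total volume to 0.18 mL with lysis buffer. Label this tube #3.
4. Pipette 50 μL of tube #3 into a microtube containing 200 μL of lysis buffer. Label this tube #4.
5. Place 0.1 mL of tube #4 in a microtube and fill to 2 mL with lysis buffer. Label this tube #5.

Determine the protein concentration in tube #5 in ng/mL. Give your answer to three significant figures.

Step 1: 200 μL + 1800 μL = 2000 μL total → factor 2000/200 = 10
Step 2: 100-fold → factor 100
Step 3: 30 μL brought to 0.18 mL → factor 180/30 = 6
Step 4: 50 μL + 200 μL = 250 μL total → factor 250/50 = 5
Step 5: 0.1 mL brought to 2 mL → factor 2/0.1 = 20
Overall dilution factor = 10 × 100 × 6 × 5 × 20 = 6 × 10^5
Final = 0.500 g/L / 6 × 10^5 = 8.333 × 10^-7 g/L = 0.833 ng/mL

0.833 ng/mL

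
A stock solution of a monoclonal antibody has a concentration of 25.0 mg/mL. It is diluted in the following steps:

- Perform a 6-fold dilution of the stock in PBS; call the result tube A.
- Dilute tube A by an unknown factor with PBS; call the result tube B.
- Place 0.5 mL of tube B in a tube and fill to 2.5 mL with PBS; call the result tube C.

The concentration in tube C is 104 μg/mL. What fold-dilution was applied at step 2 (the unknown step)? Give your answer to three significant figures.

Step 1: 6-fold → factor 6
Step 2: unknown factor x
Step 3: 0.5 mL brought to 2.5 mL → factor 2.5/0.5 = 5
Product of known-step factors = 30
Overall factor = 25.0 mg/mL / (104 μg/mL) = 240.38
x = 240.38 / 30 = 8.01

8.01-fold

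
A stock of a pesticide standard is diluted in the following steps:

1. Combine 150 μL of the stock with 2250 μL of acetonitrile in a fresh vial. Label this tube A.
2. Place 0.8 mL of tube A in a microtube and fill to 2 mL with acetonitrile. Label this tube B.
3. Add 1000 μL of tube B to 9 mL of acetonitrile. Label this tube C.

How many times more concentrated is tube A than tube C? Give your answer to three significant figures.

Step 1: 150 μL + 2250 μL = 2400 μL total → factor 2400/150 = 16
Step 2: 0.8 mL brought to 2 mL → factor 2/0.8 = 2.5
Step 3: 1000 μL + 9 mL = 10000 μL total → factor 10000/1000 = 10
Dilution factor to tube A = 16; to tube C = 400
[tube A]/[tube C] = (factor to tube C)/(factor to tube A) = 400/16 = 25.0

25.0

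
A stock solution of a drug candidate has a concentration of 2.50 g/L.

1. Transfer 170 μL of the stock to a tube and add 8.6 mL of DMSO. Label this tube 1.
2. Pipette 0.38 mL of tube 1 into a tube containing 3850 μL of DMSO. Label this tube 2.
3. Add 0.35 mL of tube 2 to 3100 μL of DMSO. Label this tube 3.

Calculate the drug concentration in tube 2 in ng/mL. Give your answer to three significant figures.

Step 1: 170 μL + 8.6 mL = 8770 μL total → factor 8770/170 = 51.588
Step 2: 0.38 mL + 3850 μL = 4.23 mL total → factor 4.23/0.38 = 11.132
Dilution factor through tube 2 = 51.588 × 11.132 = 574.26
[tube 2] = 2.50 g/L / 574.26 = 0.004353 g/L = 4.35 × 10^3 ng/mL

4.35 × 10^3 ng/mL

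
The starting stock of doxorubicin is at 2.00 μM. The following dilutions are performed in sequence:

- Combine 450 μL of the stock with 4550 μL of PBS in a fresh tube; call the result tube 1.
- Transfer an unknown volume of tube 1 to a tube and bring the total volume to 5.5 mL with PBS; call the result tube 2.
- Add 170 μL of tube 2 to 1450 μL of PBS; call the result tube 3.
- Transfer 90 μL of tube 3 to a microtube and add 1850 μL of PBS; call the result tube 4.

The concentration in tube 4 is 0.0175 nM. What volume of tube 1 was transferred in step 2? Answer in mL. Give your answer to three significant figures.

0.110 mL

Step 1: 450 μL + 4550 μL = 5000 μL total → factor 5000/450 = 11.111
Step 2: v brought to 5.5 mL → factor = 5.5 mL/v
Step 3: 170 μL + 1450 μL = 1620 μL total → factor 1620/170 = 9.5294
Step 4: 90 μL + 1850 μL = 1940 μL total → factor 1940/90 = 21.556
Product of known-step factors = 2282.4
Overall factor = 2.00 μM / (0.0175 nM) = 1.1429 × 10^5
Step-2 factor = 1.1429 × 10^5 / 2282.4 = 50.074
v = 5.5 mL / 50.074 = 0.110 mL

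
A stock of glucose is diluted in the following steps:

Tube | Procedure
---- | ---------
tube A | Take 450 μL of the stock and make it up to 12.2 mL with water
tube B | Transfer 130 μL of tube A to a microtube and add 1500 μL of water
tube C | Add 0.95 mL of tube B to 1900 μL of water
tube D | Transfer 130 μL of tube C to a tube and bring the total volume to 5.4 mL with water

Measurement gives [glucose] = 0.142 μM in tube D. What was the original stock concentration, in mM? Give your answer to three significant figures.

6.02 mM

Step 1: 450 μL brought to 12.2 mL → factor 12200/450 = 27.111
Step 2: 130 μL + 1500 μL = 1630 μL total → factor 1630/130 = 12.538
Step 3: 0.95 mL + 1900 μL = 2.85 mL total → factor 2.85/0.95 = 3
Step 4: 130 μL brought to 5.4 mL → factor 5400/130 = 41.538
Overall dilution factor = 27.111 × 12.538 × 3 × 41.538 = 42361
Stock = 0.142 μM × 42361 = 6015 μM = 6.02 mM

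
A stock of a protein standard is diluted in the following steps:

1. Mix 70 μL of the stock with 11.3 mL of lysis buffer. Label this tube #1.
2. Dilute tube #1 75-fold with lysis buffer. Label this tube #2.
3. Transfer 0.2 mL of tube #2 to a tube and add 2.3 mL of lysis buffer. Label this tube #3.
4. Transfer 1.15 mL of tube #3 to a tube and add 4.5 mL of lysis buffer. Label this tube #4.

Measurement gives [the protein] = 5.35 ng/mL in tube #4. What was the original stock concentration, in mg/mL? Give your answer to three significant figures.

Step 1: 70 μL + 11.3 mL = 11370 μL total → factor 11370/70 = 162.43
Step 2: 75-fold → factor 75
Step 3: 0.2 mL + 2.3 mL = 2.5 mL total → factor 2.5/0.2 = 12.5
Step 4: 1.15 mL + 4.5 mL = 5.65 mL total → factor 5.65/1.15 = 4.913
Overall dilution factor = 162.43 × 75 × 12.5 × 4.913 = 7.4814 × 10^5
Stock = 5.35 ng/mL × 7.4814 × 10^5 = 4.003 × 10^6 ng/mL = 4.00 mg/mL

4.00 mg/mL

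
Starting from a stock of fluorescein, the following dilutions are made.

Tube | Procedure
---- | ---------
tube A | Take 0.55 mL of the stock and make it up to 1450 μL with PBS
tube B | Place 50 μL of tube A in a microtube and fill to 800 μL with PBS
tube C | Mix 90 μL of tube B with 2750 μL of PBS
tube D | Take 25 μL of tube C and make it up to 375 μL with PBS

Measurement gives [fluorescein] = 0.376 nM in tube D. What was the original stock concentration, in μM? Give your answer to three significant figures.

7.51 μM

Step 1: 0.55 mL brought to 1450 μL → factor 1.45/0.55 = 2.6364
Step 2: 50 μL brought to 800 μL → factor 800/50 = 16
Step 3: 90 μL + 2750 μL = 2840 μL total → factor 2840/90 = 31.556
Step 4: 25 μL brought to 375 μL → factor 375/25 = 15
Overall dilution factor = 2.6364 × 16 × 31.556 × 15 = 19966
Stock = 0.376 nM × 19966 = 7507 nM = 7.51 μM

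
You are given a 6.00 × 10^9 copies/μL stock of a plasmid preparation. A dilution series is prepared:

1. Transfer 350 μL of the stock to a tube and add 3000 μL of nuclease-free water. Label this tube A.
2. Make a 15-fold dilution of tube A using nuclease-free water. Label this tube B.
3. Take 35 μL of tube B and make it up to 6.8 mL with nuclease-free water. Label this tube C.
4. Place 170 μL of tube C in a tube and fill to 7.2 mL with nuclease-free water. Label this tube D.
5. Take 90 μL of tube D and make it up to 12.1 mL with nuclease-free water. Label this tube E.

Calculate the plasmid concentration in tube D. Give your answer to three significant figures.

Step 1: 350 μL + 3000 μL = 3350 μL total → factor 3350/350 = 9.5714
Step 2: 15-fold → factor 15
Step 3: 35 μL brought to 6.8 mL → factor 6800/35 = 194.29
Step 4: 170 μL brought to 7.2 mL → factor 7200/170 = 42.353
Dilution factor through tube D = 9.5714 × 15 × 194.29 × 42.353 = 1.1814 × 10^6
[tube D] = 6.00 × 10^9 copies/μL / 1.1814 × 10^6 = 5.08 × 10^3 copies/μL

5.08 × 10^3 copies/μL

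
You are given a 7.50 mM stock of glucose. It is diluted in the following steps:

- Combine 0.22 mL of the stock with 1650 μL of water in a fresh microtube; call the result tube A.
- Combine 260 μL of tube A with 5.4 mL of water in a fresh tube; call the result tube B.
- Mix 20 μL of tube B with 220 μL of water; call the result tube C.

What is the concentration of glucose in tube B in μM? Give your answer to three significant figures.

Step 1: 0.22 mL + 1650 μL = 1.87 mL total → factor 1.87/0.22 = 8.5
Step 2: 260 μL + 5.4 mL = 5660 μL total → factor 5660/260 = 21.769
Dilution factor through tube B = 8.5 × 21.769 = 185.04
[tube B] = 7.50 mM / 185.04 = 0.04053 mM = 40.5 μM

40.5 μM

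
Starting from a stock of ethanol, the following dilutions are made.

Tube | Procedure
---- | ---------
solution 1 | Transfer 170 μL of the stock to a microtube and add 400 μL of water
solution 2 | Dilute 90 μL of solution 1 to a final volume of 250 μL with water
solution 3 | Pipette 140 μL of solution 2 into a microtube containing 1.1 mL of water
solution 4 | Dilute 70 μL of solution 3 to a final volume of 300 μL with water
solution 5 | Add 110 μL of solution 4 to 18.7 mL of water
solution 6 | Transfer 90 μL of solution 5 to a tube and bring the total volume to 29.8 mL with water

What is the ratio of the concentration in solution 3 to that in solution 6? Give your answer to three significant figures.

Step 1: 170 μL + 400 μL = 570 μL total → factor 570/170 = 3.3529
Step 2: 90 μL brought to 250 μL → factor 250/90 = 2.7778
Step 3: 140 μL + 1.1 mL = 1240 μL total → factor 1240/140 = 8.8571
Step 4: 70 μL brought to 300 μL → factor 300/70 = 4.2857
Step 5: 110 μL + 18.7 mL = 18810 μL total → factor 18810/110 = 171
Step 6: 90 μL brought to 29.8 mL → factor 29800/90 = 331.11
Dilution factor to solution 3 = 82.493; to solution 6 = 2.0018 × 10^7
[solution 3]/[solution 6] = (factor to solution 6)/(factor to solution 3) = 2.0018 × 10^7/82.493 = 2.43 × 10^5

2.43 × 10^5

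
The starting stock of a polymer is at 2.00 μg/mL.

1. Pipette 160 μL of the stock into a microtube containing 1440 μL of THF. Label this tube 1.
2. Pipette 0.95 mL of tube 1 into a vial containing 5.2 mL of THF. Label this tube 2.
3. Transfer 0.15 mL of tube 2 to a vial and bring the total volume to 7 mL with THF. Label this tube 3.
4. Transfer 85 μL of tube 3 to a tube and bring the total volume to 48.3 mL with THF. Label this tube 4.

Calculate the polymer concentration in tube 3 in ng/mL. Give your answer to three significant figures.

0.662 ng/mL

Step 1: 160 μL + 1440 μL = 1600 μL total → factor 1600/160 = 10
Step 2: 0.95 mL + 5.2 mL = 6.15 mL total → factor 6.15/0.95 = 6.4737
Step 3: 0.15 mL brought to 7 mL → factor 7/0.15 = 46.667
Dilution factor through tube 3 = 10 × 6.4737 × 46.667 = 3021.1
[tube 3] = 2.00 μg/mL / 3021.1 = 0.0006620 μg/mL = 0.662 ng/mL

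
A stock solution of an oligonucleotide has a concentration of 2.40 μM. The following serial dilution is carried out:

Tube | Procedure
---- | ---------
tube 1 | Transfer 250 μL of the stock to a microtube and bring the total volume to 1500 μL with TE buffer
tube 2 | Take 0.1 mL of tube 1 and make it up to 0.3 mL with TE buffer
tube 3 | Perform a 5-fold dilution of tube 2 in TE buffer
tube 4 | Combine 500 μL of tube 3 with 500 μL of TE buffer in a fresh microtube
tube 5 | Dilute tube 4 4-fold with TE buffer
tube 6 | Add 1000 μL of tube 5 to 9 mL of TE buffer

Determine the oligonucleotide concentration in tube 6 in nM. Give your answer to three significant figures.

0.333 nM

Step 1: 250 μL brought to 1500 μL → factor 1500/250 = 6
Step 2: 0.1 mL brought to 0.3 mL → factor 0.3/0.1 = 3
Step 3: 5-fold → factor 5
Step 4: 500 μL + 500 μL = 1000 μL total → factor 1000/500 = 2
Step 5: 4-fold → factor 4
Step 6: 1000 μL + 9 mL = 10000 μL total → factor 10000/1000 = 10
Overall dilution factor = 6 × 3 × 5 × 2 × 4 × 10 = 7200
Final = 2.40 μM / 7200 = 0.0003333 μM = 0.333 nM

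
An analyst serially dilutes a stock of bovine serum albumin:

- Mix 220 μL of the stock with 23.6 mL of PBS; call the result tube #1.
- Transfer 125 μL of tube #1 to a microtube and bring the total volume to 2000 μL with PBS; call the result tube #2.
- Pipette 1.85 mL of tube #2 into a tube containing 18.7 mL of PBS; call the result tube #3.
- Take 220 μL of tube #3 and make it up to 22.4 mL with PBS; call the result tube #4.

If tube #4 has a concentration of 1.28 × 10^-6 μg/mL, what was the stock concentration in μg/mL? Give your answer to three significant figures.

2.51 μg/mL

Step 1: 220 μL + 23.6 mL = 23820 μL total → factor 23820/220 = 108.27
Step 2: 125 μL brought to 2000 μL → factor 2000/125 = 16
Step 3: 1.85 mL + 18.7 mL = 20.55 mL total → factor 20.55/1.85 = 11.108
Step 4: 220 μL brought to 22.4 mL → factor 22400/220 = 101.82
Overall dilution factor = 108.27 × 16 × 11.108 × 101.82 = 1.9593 × 10^6
Stock = 1.28 × 10^-6 μg/mL × 1.9593 × 10^6 = 2.51 μg/mL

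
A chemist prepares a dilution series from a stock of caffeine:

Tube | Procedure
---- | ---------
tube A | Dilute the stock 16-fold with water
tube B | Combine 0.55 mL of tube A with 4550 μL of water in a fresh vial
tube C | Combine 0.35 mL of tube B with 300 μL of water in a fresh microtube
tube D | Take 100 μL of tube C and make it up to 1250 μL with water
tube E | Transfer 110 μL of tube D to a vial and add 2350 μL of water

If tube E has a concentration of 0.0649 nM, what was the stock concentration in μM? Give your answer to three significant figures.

Step 1: 16-fold → factor 16
Step 2: 0.55 mL + 4550 μL = 5.1 mL total → factor 5.1/0.55 = 9.2727
Step 3: 0.35 mL + 300 μL = 0.65 mL total → factor 0.65/0.35 = 1.8571
Step 4: 100 μL brought to 1250 μL → factor 1250/100 = 12.5
Step 5: 110 μL + 2350 μL = 2460 μL total → factor 2460/110 = 22.364
Overall dilution factor = 16 × 9.2727 × 1.8571 × 12.5 × 22.364 = 77024
Stock = 0.0649 nM × 77024 = 4999 nM = 5.00 μM

5.00 μM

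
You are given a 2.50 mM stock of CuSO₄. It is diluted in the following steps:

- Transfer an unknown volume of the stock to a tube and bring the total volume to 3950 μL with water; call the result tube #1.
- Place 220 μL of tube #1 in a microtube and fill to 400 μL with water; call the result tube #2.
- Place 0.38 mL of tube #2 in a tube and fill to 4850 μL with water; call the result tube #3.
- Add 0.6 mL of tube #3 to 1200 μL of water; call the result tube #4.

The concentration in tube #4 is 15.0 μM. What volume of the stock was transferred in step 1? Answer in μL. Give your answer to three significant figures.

Step 1: v brought to 3950 μL → factor = 3950 μL/v
Step 2: 220 μL brought to 400 μL → factor 400/220 = 1.8182
Step 3: 0.38 mL brought to 4850 μL → factor 4.85/0.38 = 12.763
Step 4: 0.6 mL + 1200 μL = 1.8 mL total → factor 1.8/0.6 = 3
Product of known-step factors = 69.617
Overall factor = 2.50 mM / (15.0 μM) = 166.67
Step-1 factor = 166.67 / 69.617 = 2.394
v = 3950 μL / 2.394 = 1.65 × 10^3 μL

1.65 × 10^3 μL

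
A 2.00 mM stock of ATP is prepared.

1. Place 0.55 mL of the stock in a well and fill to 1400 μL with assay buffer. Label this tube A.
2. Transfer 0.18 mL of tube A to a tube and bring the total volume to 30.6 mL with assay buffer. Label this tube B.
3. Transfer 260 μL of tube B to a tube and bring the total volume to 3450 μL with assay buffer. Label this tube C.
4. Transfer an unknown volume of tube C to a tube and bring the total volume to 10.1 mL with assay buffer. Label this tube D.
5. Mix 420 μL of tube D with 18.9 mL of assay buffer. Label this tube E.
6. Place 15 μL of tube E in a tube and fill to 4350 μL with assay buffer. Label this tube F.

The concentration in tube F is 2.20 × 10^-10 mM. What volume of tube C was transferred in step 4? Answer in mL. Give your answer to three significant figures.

0.0851 mL

Step 1: 0.55 mL brought to 1400 μL → factor 1.4/0.55 = 2.5455
Step 2: 0.18 mL brought to 30.6 mL → factor 30.6/0.18 = 170
Step 3: 260 μL brought to 3450 μL → factor 3450/260 = 13.269
Step 4: v brought to 10.1 mL → factor = 10.1 mL/v
Step 5: 420 μL + 18.9 mL = 19320 μL total → factor 19320/420 = 46
Step 6: 15 μL brought to 4350 μL → factor 4350/15 = 290
Product of known-step factors = 7.6598 × 10^7
Overall factor = 2.00 mM / (2.20 × 10^-10 mM) = 9.0909 × 10^9
Step-4 factor = 9.0909 × 10^9 / 7.6598 × 10^7 = 118.68
v = 10.1 mL / 118.68 = 0.0851 mL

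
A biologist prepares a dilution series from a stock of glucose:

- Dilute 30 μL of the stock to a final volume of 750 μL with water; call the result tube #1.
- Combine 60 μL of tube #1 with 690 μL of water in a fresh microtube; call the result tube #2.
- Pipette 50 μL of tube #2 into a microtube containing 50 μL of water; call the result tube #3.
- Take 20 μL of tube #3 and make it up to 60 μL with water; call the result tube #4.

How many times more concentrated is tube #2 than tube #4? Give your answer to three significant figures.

Step 1: 30 μL brought to 750 μL → factor 750/30 = 25
Step 2: 60 μL + 690 μL = 750 μL total → factor 750/60 = 12.5
Step 3: 50 μL + 50 μL = 100 μL total → factor 100/50 = 2
Step 4: 20 μL brought to 60 μL → factor 60/20 = 3
Dilution factor to tube #2 = 312.5; to tube #4 = 1875
[tube #2]/[tube #4] = (factor to tube #4)/(factor to tube #2) = 1875/312.5 = 6.00

6.00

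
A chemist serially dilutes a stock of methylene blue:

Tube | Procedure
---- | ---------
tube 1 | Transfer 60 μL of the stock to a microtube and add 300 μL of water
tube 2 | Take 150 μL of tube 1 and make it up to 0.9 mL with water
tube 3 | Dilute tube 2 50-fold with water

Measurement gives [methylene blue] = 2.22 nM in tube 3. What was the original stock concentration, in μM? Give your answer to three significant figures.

Step 1: 60 μL + 300 μL = 360 μL total → factor 360/60 = 6
Step 2: 150 μL brought to 0.9 mL → factor 900/150 = 6
Step 3: 50-fold → factor 50
Overall dilution factor = 6 × 6 × 50 = 1800
Stock = 2.22 nM × 1800 = 3996 nM = 4.00 μM

4.00 μM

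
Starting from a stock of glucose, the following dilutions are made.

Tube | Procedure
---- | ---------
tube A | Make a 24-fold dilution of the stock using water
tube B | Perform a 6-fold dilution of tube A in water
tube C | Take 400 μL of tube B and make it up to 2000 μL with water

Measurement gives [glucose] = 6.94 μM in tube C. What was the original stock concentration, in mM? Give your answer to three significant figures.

Step 1: 24-fold → factor 24
Step 2: 6-fold → factor 6
Step 3: 400 μL brought to 2000 μL → factor 2000/400 = 5
Overall dilution factor = 24 × 6 × 5 = 720
Stock = 6.94 μM × 720 = 4997 μM = 5.00 mM

5.00 mM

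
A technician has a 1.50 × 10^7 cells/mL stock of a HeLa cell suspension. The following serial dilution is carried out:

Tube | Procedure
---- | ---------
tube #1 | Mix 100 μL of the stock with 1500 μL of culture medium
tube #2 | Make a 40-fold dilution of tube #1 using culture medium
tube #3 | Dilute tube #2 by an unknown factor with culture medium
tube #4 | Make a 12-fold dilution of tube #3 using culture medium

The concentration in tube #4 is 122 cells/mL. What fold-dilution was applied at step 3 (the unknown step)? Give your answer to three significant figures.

Step 1: 100 μL + 1500 μL = 1600 μL total → factor 1600/100 = 16
Step 2: 40-fold → factor 40
Step 3: unknown factor x
Step 4: 12-fold → factor 12
Product of known-step factors = 7680
Overall factor = 1.50 × 10^7 cells/mL / (122 cells/mL) = 1.2295 × 10^5
x = 1.2295 × 10^5 / 7680 = 16.0

16.0-fold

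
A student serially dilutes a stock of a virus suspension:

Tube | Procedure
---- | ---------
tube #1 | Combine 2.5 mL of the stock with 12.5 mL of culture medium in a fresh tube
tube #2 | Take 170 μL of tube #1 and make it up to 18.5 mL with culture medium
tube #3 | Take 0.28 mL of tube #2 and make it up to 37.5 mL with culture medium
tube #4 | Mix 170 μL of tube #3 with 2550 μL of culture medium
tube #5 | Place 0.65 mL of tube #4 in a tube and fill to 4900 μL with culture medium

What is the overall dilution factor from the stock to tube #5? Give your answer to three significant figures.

1.05 × 10^7

Step 1: 2.5 mL + 12.5 mL = 15 mL total → factor 15/2.5 = 6
Step 2: 170 μL brought to 18.5 mL → factor 18500/170 = 108.82
Step 3: 0.28 mL brought to 37.5 mL → factor 37.5/0.28 = 133.93
Step 4: 170 μL + 2550 μL = 2720 μL total → factor 2720/170 = 16
Step 5: 0.65 mL brought to 4900 μL → factor 4.9/0.65 = 7.5385
Overall dilution factor = 6 × 108.82 × 133.93 × 16 × 7.5385 = 1.0548 × 10^7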